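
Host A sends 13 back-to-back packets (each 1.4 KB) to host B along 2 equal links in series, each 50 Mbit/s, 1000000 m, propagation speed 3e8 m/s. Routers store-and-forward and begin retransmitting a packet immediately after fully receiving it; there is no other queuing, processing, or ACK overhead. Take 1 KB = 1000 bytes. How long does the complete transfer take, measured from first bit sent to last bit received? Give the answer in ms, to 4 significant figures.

9.803 ms

Per-hop transmission t_tx = L/R = 11200/50000000 = 0.224 ms.
Per-hop propagation t_prop = 1000000/300000000 = 3.33333 ms.
Pipeline fill: first packet needs 2·t_tx to clear all hops; remaining 12 packets each add one t_tx.
Total = (2+13-1)·t_tx + 2·t_prop = 14·0.224 + 2·3.33333 = 9.803 ms.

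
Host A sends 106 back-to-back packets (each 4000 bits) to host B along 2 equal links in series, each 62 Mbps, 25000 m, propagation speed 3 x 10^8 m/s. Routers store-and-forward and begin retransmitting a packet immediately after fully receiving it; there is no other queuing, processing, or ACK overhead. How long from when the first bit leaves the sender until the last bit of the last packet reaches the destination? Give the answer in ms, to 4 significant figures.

Per-hop transmission t_tx = L/R = 4000/62000000 = 0.0645161 ms.
Per-hop propagation t_prop = 25000/300000000 = 0.0833333 ms.
Pipeline fill: first packet needs 2·t_tx to clear all hops; remaining 105 packets each add one t_tx.
Total = (2+106-1)·t_tx + 2·t_prop = 107·0.0645161 + 2·0.0833333 = 7.070 ms.

7.070 ms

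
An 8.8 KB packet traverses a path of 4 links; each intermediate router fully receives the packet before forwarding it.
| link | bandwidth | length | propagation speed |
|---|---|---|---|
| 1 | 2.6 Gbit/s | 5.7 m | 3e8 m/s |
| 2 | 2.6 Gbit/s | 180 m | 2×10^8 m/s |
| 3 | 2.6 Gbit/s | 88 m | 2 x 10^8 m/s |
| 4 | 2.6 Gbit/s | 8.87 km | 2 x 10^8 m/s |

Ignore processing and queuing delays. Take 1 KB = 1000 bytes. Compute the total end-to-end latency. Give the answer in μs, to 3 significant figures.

L = 70400 bits.
Transmission delay per hop = L/R = 70400/2600000000 = 27.0769 μs; 4 hops → 108.308 μs.
Propagation delays (d/s per hop): 0.019, 0.9, 0.44, 44.35 μs; sum = 45.709 μs.
End-to-end = 154 μs.

154 μs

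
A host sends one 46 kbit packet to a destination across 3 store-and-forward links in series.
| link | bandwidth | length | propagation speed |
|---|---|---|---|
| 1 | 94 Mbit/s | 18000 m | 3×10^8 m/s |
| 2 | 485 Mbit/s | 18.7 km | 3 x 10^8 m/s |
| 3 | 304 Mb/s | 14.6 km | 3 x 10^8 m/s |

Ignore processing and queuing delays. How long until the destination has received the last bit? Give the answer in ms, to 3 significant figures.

0.907 ms

L = 46000 bits.
Transmission delays (L/R per hop): 0.489362, 0.0948454, 0.151316 ms; sum = 0.735523 ms.
Propagation delays (d/s per hop): 0.06, 0.0623333, 0.0486667 ms; sum = 0.171 ms.
End-to-end = 0.907 ms.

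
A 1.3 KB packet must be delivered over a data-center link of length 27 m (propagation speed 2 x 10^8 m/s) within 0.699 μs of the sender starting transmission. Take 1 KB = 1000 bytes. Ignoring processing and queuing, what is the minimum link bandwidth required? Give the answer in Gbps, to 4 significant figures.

18.44 Gbps

L = 10400 bits.
Propagation delay = 27 / 200000000 = 0.135 μs.
Transmission budget = 0.699 − 0.135 = 0.564 μs.
R ≥ L / t_tx = 10400 bits / 5.64e-07 s = 18.44 Gbps.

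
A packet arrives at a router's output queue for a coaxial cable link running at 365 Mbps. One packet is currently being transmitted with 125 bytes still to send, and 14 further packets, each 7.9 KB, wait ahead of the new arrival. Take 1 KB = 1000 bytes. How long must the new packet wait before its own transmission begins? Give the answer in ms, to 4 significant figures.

2.427 ms

Each queued packet: L/R = 63200/365000000 = 0.173151 ms.
14 queued → 2.42411 ms.
Plus remaining 1000 bits of current packet: 0.00273973 ms.
Queuing delay = 2.427 ms.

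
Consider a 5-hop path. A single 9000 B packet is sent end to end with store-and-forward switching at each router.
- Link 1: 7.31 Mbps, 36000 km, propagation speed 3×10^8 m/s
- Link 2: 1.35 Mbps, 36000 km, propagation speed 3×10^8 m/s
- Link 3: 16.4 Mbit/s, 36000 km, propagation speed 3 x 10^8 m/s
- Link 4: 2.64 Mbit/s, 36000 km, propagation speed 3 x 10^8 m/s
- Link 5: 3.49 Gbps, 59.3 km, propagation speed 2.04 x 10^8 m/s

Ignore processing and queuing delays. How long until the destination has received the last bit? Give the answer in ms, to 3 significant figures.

575 ms

L = 9000 × 8 = 72000 bits.
Transmission delays (L/R per hop): 9.84952, 53.3333, 4.39024, 27.2727, 0.0206304 ms; sum = 94.8665 ms.
Propagation delays (d/s per hop): 120, 120, 120, 120, 0.290686 ms; sum = 480.291 ms.
End-to-end = 575 ms.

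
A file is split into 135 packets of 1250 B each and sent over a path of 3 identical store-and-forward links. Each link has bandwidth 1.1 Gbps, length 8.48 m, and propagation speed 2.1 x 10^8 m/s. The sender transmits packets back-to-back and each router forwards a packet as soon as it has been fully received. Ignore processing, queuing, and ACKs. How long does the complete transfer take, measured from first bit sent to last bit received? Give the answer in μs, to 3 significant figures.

1250 μs

Per-hop transmission t_tx = L/R = 10000/1100000000 = 9.09091 μs.
Per-hop propagation t_prop = 8.48/210000000 = 0.040381 μs.
Pipeline fill: first packet needs 3·t_tx to clear all hops; remaining 134 packets each add one t_tx.
Total = (3+135-1)·t_tx + 3·t_prop = 137·9.09091 + 3·0.040381 = 1250 μs.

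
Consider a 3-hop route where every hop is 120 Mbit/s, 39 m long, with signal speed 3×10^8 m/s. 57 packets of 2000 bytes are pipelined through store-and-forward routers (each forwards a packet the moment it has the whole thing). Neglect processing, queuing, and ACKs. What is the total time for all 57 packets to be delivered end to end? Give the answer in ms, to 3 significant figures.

7.87 ms

Per-hop transmission t_tx = L/R = 16000/120000000 = 0.133333 ms.
Per-hop propagation t_prop = 39/300000000 = 0.00013 ms.
Pipeline fill: first packet needs 3·t_tx to clear all hops; remaining 56 packets each add one t_tx.
Total = (3+57-1)·t_tx + 3·t_prop = 59·0.133333 + 3·0.00013 = 7.87 ms.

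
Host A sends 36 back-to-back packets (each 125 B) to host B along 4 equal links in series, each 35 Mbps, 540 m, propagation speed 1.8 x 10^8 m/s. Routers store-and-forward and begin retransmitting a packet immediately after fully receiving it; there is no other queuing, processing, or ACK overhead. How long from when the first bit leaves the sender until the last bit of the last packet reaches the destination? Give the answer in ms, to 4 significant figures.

1.126 ms

Per-hop transmission t_tx = L/R = 1000/35000000 = 0.0285714 ms.
Per-hop propagation t_prop = 540/180000000 = 0.003 ms.
Pipeline fill: first packet needs 4·t_tx to clear all hops; remaining 35 packets each add one t_tx.
Total = (4+36-1)·t_tx + 4·t_prop = 39·0.0285714 + 4·0.003 = 1.126 ms.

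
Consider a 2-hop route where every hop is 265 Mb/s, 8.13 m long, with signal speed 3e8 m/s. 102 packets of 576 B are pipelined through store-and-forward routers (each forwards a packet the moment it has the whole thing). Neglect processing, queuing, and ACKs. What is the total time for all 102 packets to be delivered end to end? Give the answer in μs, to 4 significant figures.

Per-hop transmission t_tx = L/R = 4608/265000000 = 17.3887 μs.
Per-hop propagation t_prop = 8.13/300000000 = 0.0271 μs.
Pipeline fill: first packet needs 2·t_tx to clear all hops; remaining 101 packets each add one t_tx.
Total = (2+102-1)·t_tx + 2·t_prop = 103·17.3887 + 2·0.0271 = 1791 μs.

1791 μs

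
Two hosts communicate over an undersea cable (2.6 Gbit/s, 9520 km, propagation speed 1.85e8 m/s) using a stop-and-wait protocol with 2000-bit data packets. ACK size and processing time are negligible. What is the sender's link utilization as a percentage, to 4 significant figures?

0.0007474 %

t_tx = L/R = 2000/2600000000 = 7.69231e-07 s.
t_prop = 9520000/185000000 = 0.0514595 s; RTT = 0.102919 s.
Cycle = t_tx + RTT = 0.10292 s.
Utilization = t_tx / cycle = 7.69231e-07/0.10292 = 0.0007474 %.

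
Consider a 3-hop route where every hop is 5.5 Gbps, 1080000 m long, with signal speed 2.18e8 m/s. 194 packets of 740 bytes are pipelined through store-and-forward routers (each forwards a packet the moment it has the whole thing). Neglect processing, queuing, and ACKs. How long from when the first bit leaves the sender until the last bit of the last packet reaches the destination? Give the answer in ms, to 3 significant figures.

Per-hop transmission t_tx = L/R = 5920/5500000000 = 0.00107636 ms.
Per-hop propagation t_prop = 1080000/2.18e+08 = 4.95413 ms.
Pipeline fill: first packet needs 3·t_tx to clear all hops; remaining 193 packets each add one t_tx.
Total = (3+194-1)·t_tx + 3·t_prop = 196·0.00107636 + 3·4.95413 = 15.1 ms.

15.1 ms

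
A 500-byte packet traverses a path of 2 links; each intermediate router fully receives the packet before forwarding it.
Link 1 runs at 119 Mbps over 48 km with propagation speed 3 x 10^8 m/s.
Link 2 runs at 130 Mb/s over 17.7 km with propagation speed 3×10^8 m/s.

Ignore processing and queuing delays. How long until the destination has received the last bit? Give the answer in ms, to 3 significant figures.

L = 500 × 8 = 4000 bits.
Transmission delays (L/R per hop): 0.0336134, 0.0307692 ms; sum = 0.0643827 ms.
Propagation delays (d/s per hop): 0.16, 0.059 ms; sum = 0.219 ms.
End-to-end = 0.283 ms.

0.283 ms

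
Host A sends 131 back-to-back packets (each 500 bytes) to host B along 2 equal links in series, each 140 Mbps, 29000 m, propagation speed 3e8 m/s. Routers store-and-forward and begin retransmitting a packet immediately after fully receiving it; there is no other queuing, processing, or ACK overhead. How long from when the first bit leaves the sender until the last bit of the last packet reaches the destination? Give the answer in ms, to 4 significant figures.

Per-hop transmission t_tx = L/R = 4000/140000000 = 0.0285714 ms.
Per-hop propagation t_prop = 29000/300000000 = 0.0966667 ms.
Pipeline fill: first packet needs 2·t_tx to clear all hops; remaining 130 packets each add one t_tx.
Total = (2+131-1)·t_tx + 2·t_prop = 132·0.0285714 + 2·0.0966667 = 3.965 ms.

3.965 ms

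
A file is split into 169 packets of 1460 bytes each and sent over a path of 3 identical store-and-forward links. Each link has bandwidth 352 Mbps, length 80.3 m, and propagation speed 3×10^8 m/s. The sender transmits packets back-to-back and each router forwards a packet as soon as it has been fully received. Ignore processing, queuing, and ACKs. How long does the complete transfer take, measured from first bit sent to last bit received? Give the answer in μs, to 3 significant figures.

Per-hop transmission t_tx = L/R = 11680/352000000 = 33.1818 μs.
Per-hop propagation t_prop = 80.3/300000000 = 0.267667 μs.
Pipeline fill: first packet needs 3·t_tx to clear all hops; remaining 168 packets each add one t_tx.
Total = (3+169-1)·t_tx + 3·t_prop = 171·33.1818 + 3·0.267667 = 5670 μs.

5670 μs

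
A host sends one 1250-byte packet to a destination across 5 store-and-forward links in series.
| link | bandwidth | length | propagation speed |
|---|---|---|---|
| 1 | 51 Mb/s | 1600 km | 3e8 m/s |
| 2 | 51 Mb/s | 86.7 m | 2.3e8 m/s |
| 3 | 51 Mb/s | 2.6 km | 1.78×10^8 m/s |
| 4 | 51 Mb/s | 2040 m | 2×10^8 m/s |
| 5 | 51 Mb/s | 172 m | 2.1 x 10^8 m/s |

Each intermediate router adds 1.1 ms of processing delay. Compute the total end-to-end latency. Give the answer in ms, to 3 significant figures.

L = 1250 × 8 = 10000 bits.
Transmission delay per hop = L/R = 10000/51000000 = 0.196078 ms; 5 hops → 0.980392 ms.
Propagation delays (d/s per hop): 5.33333, 0.000376957, 0.0146067, 0.0102, 0.000819048 ms; sum = 5.35934 ms.
Processing at 4 router(s): 4 × 1.1 ms = 4.4 ms.
End-to-end = 10.7 ms.

10.7 ms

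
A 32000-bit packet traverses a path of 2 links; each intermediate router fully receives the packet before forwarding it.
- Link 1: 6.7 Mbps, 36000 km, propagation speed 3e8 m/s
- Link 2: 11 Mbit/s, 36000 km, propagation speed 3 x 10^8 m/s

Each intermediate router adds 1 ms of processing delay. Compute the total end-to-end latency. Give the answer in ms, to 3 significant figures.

Transmission delays (L/R per hop): 4.77612, 2.90909 ms; sum = 7.68521 ms.
Propagation delays (d/s per hop): 120, 120 ms; sum = 240 ms.
Processing at 1 router(s): 1 × 1 ms = 1 ms.
End-to-end = 249 ms.

249 ms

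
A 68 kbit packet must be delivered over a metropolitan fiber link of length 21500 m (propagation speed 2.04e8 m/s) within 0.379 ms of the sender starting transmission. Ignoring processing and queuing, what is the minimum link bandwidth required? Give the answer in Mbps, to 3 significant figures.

249 Mbps

Propagation delay = 21500 / 204000000 = 0.105392 ms.
Transmission budget = 0.379 − 0.105392 = 0.273608 ms.
R ≥ L / t_tx = 68000 bits / 0.000273608 s = 249 Mbps.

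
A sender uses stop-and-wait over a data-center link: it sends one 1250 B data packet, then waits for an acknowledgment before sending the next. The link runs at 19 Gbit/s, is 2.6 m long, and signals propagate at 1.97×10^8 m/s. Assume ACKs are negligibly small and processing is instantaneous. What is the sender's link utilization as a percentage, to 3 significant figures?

95.2 %

t_tx = L/R = 10000/19000000000 = 5.26316e-07 s.
t_prop = 2.6/197000000 = 1.3198e-08 s; RTT = 2.63959e-08 s.
Cycle = t_tx + RTT = 5.52712e-07 s.
Utilization = t_tx / cycle = 5.26316e-07/5.52712e-07 = 95.2 %.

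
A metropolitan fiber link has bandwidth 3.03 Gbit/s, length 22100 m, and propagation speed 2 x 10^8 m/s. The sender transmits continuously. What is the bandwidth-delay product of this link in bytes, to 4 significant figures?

41850 bytes

Propagation delay = 22100 / 200000000 = 0.0001105 s.
BDP = R × t_prop = 3030000000 × 0.0001105 = 334815 bits.
In bytes: 334815/8 = 41850 bytes.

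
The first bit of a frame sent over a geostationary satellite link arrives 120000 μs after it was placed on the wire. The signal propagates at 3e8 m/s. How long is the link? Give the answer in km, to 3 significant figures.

36000 km

d = s × t_prop = 300000000 × 0.12 = 36000 km.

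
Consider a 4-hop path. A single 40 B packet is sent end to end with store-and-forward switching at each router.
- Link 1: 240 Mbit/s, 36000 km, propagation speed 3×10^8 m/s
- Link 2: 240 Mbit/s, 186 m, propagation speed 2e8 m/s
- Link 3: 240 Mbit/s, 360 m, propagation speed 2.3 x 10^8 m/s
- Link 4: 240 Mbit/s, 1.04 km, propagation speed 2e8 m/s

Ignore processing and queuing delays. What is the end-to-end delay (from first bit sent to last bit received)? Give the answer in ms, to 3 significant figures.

120 ms

L = 40 × 8 = 320 bits.
Transmission delay per hop = L/R = 320/240000000 = 0.00133333 ms; 4 hops → 0.00533333 ms.
Propagation delays (d/s per hop): 120, 0.00093, 0.00156522, 0.0052 ms; sum = 120.008 ms.
End-to-end = 120 ms.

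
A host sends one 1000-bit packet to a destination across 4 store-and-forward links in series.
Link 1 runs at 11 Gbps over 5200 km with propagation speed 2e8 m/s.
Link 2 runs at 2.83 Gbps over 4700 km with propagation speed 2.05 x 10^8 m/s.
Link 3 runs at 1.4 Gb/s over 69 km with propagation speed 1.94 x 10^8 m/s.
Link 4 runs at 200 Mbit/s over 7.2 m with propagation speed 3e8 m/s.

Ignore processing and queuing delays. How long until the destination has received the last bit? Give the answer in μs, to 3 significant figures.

Transmission delays (L/R per hop): 0.0909091, 0.353357, 0.714286, 5 μs; sum = 6.15855 μs.
Propagation delays (d/s per hop): 26000, 22926.8, 355.67, 0.024 μs; sum = 49282.5 μs.
End-to-end = 49300 μs.

49300 μs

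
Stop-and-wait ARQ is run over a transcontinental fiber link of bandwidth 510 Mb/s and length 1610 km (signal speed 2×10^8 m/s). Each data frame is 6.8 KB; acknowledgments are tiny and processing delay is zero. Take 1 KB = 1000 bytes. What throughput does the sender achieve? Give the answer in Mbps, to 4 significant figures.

3.357 Mbps

t_tx = L/R = 54400/510000000 = 0.000106667 s.
t_prop = 1610000/200000000 = 0.00805 s; RTT = 0.0161 s.
Cycle = t_tx + RTT = 0.0162067 s.
Throughput = L / cycle = 54400 / 0.0162067 = 3.357 Mbps.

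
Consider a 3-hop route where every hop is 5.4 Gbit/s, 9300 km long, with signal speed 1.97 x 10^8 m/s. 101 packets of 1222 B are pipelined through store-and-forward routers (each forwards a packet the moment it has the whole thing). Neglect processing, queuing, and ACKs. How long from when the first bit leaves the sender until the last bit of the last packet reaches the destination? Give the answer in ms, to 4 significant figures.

141.8 ms

Per-hop transmission t_tx = L/R = 9776/5400000000 = 0.00181037 ms.
Per-hop propagation t_prop = 9300000/197000000 = 47.2081 ms.
Pipeline fill: first packet needs 3·t_tx to clear all hops; remaining 100 packets each add one t_tx.
Total = (3+101-1)·t_tx + 3·t_prop = 103·0.00181037 + 3·47.2081 = 141.8 ms.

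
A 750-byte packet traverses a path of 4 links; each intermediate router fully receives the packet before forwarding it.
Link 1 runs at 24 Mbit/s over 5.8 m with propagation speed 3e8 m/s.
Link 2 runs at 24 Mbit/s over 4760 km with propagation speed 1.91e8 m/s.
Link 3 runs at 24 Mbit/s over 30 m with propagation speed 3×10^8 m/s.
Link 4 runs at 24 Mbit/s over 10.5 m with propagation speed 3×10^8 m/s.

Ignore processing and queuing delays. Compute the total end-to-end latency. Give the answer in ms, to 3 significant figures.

L = 750 × 8 = 6000 bits.
Transmission delay per hop = L/R = 6000/24000000 = 0.25 ms; 4 hops → 1 ms.
Propagation delays (d/s per hop): 1.93333e-05, 24.9215, 0.0001, 3.5e-05 ms; sum = 24.9216 ms.
End-to-end = 25.9 ms.

25.9 ms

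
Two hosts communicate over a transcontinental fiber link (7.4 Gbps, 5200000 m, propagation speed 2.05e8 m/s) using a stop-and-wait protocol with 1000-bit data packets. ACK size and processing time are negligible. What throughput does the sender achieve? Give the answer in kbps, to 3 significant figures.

t_tx = L/R = 1000/7400000000 = 1.35135e-07 s.
t_prop = 5200000/2.05e+08 = 0.0253659 s; RTT = 0.0507317 s.
Cycle = t_tx + RTT = 0.0507318 s.
Throughput = L / cycle = 1000 / 0.0507318 = 19.7 kbps.

19.7 kbps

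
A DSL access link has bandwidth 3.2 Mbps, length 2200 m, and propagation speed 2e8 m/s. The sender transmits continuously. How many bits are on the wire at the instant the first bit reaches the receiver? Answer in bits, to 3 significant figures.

35.2 bits

Propagation delay = 2200 / 200000000 = 1.1e-05 s.
BDP = R × t_prop = 3200000 × 1.1e-05 = 35.2 bits.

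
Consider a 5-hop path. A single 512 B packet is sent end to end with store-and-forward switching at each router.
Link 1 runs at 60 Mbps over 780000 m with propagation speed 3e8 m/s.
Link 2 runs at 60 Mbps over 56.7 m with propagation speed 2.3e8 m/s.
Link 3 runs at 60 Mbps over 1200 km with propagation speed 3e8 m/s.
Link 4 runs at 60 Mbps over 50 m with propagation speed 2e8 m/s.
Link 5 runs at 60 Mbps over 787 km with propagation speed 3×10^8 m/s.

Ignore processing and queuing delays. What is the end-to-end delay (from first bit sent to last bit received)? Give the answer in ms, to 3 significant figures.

9.57 ms

L = 512 × 8 = 4096 bits.
Transmission delay per hop = L/R = 4096/60000000 = 0.0682667 ms; 5 hops → 0.341333 ms.
Propagation delays (d/s per hop): 2.6, 0.000246522, 4, 0.00025, 2.62333 ms; sum = 9.22383 ms.
End-to-end = 9.57 ms.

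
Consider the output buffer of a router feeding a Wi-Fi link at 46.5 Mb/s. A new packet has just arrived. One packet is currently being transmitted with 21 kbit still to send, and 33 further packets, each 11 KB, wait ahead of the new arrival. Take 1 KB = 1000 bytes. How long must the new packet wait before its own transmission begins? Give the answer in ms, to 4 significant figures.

62.90 ms

Each queued packet: L/R = 88000/46500000 = 1.89247 ms.
33 queued → 62.4516 ms.
Plus remaining 21000 bits of current packet: 0.451613 ms.
Queuing delay = 62.90 ms.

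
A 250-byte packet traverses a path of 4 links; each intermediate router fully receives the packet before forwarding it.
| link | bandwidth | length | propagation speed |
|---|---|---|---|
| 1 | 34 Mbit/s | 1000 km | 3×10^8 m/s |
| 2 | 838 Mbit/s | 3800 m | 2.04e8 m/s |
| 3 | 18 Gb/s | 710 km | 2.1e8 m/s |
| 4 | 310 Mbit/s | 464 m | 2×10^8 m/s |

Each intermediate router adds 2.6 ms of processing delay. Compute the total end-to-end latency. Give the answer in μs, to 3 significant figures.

14600 μs

L = 250 × 8 = 2000 bits.
Transmission delays (L/R per hop): 58.8235, 2.38663, 0.111111, 6.45161 μs; sum = 67.7729 μs.
Propagation delays (d/s per hop): 3333.33, 18.6275, 3380.95, 2.32 μs; sum = 6735.23 μs.
Processing at 3 router(s): 3 × 2.6 ms = 7800 μs.
End-to-end = 14600 μs.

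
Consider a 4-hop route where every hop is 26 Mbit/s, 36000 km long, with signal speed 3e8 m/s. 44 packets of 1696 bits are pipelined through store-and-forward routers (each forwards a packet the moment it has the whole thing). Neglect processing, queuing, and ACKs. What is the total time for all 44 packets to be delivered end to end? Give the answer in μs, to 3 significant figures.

Per-hop transmission t_tx = L/R = 1696/26000000 = 65.2308 μs.
Per-hop propagation t_prop = 36000000/300000000 = 120000 μs.
Pipeline fill: first packet needs 4·t_tx to clear all hops; remaining 43 packets each add one t_tx.
Total = (4+44-1)·t_tx + 4·t_prop = 47·65.2308 + 4·120000 = 483000 μs.

483000 μs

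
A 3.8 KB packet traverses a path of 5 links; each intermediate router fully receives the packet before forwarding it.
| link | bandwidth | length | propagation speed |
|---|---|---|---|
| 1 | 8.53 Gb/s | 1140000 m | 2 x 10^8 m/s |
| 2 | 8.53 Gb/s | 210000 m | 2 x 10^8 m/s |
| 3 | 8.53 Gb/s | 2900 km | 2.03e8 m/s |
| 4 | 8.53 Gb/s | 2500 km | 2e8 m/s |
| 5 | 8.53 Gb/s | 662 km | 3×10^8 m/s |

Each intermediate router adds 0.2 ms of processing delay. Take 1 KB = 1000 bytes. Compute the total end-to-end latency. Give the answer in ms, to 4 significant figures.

36.56 ms

L = 30400 bits.
Transmission delay per hop = L/R = 30400/8.53e+09 = 0.00356389 ms; 5 hops → 0.0178195 ms.
Propagation delays (d/s per hop): 5.7, 1.05, 14.2857, 12.5, 2.20667 ms; sum = 35.7424 ms.
Processing at 4 router(s): 4 × 0.2 ms = 0.8 ms.
End-to-end = 36.56 ms.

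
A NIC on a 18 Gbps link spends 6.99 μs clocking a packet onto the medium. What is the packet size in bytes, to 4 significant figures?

L = R × t_tx = 18000000000 b/s × 6.99e-06 s = 125820 bits.
In bytes: 125820 / 8 = 15730 bytes.

15730 bytes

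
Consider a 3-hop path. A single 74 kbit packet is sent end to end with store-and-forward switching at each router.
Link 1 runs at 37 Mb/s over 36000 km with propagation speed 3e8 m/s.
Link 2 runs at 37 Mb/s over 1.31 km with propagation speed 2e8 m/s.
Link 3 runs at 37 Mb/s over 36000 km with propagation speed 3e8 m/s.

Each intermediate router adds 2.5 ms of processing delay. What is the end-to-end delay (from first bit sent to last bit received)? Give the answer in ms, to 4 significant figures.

251.0 ms

L = 74000 bits.
Transmission delay per hop = L/R = 74000/37000000 = 2 ms; 3 hops → 6 ms.
Propagation delays (d/s per hop): 120, 0.00655, 120 ms; sum = 240.007 ms.
Processing at 2 router(s): 2 × 2.5 ms = 5 ms.
End-to-end = 251.0 ms.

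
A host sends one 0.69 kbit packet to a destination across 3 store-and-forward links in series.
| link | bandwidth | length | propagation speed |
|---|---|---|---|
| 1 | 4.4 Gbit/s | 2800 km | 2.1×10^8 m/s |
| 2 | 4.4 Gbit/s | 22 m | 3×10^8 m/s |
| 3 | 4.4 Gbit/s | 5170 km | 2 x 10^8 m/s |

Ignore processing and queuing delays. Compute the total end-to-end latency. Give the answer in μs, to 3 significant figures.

39200 μs

L = 690 bits.
Transmission delay per hop = L/R = 690/4400000000 = 0.156818 μs; 3 hops → 0.470455 μs.
Propagation delays (d/s per hop): 13333.3, 0.0733333, 25850 μs; sum = 39183.4 μs.
End-to-end = 39200 μs.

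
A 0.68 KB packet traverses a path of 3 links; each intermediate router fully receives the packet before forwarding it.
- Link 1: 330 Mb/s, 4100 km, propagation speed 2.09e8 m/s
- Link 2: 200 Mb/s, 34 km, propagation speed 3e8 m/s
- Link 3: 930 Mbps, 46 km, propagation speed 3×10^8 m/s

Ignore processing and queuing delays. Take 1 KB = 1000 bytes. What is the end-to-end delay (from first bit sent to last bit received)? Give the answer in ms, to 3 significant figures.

L = 5440 bits.
Transmission delays (L/R per hop): 0.0164848, 0.0272, 0.00584946 ms; sum = 0.0495343 ms.
Propagation delays (d/s per hop): 19.6172, 0.113333, 0.153333 ms; sum = 19.8839 ms.
End-to-end = 19.9 ms.

19.9 ms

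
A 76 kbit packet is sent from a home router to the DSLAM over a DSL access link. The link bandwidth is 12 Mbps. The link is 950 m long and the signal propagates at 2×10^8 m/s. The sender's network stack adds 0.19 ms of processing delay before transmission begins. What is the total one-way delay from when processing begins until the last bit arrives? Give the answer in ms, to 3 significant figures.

L = 76000 bits.
Transmission delay = L/R = 76000 / 12000000 = 6.33333 ms.
Propagation delay = d/s = 950 m / 200000000 m/s = 0.00475 ms.
Plus processing delay 0.19 ms = 0.19 ms.
Total = 6.53 ms.

6.53 ms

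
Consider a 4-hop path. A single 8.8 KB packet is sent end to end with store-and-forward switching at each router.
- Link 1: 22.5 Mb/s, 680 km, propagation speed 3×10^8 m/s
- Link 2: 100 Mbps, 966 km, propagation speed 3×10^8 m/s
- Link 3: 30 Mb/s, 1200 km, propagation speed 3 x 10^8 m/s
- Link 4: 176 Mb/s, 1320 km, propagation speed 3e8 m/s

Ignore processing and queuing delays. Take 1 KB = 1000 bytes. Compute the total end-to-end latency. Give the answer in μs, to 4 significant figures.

20470 μs

L = 70400 bits.
Transmission delays (L/R per hop): 3128.89, 704, 2346.67, 400 μs; sum = 6579.56 μs.
Propagation delays (d/s per hop): 2266.67, 3220, 4000, 4400 μs; sum = 13886.7 μs.
End-to-end = 20470 μs.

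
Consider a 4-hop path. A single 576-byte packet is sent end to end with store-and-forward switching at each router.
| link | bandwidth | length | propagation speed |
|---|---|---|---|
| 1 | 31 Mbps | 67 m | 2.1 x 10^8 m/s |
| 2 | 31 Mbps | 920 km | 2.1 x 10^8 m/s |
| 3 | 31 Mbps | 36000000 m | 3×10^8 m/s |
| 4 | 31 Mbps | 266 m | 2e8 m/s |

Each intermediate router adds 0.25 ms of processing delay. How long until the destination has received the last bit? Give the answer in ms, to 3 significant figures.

126 ms

L = 576 × 8 = 4608 bits.
Transmission delay per hop = L/R = 4608/31000000 = 0.148645 ms; 4 hops → 0.594581 ms.
Propagation delays (d/s per hop): 0.000319048, 4.38095, 120, 0.00133 ms; sum = 124.383 ms.
Processing at 3 router(s): 3 × 0.25 ms = 0.75 ms.
End-to-end = 126 ms.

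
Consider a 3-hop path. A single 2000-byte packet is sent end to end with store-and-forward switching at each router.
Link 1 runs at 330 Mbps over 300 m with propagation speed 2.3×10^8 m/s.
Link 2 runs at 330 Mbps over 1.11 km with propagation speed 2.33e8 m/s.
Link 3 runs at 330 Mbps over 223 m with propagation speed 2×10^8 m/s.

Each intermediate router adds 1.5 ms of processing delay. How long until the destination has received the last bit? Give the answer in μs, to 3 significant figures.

L = 2000 × 8 = 16000 bits.
Transmission delay per hop = L/R = 16000/330000000 = 48.4848 μs; 3 hops → 145.455 μs.
Propagation delays (d/s per hop): 1.30435, 4.76395, 1.115 μs; sum = 7.1833 μs.
Processing at 2 router(s): 2 × 1.5 ms = 3000 μs.
End-to-end = 3150 μs.

3150 μs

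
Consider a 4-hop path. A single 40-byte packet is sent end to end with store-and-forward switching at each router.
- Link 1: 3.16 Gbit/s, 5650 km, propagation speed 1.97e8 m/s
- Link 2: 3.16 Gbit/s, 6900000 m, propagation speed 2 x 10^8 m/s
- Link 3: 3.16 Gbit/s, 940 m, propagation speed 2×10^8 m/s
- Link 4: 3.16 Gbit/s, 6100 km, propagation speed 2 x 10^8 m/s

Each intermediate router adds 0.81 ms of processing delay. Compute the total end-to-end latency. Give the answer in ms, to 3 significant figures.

96.1 ms

L = 40 × 8 = 320 bits.
Transmission delay per hop = L/R = 320/3160000000 = 0.000101266 ms; 4 hops → 0.000405063 ms.
Propagation delays (d/s per hop): 28.6802, 34.5, 0.0047, 30.5 ms; sum = 93.6849 ms.
Processing at 3 router(s): 3 × 0.81 ms = 2.43 ms.
End-to-end = 96.1 ms.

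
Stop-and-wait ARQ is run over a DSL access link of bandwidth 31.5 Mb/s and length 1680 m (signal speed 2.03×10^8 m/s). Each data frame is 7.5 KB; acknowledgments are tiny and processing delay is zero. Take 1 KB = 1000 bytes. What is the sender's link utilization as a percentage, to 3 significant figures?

99.1 %

t_tx = L/R = 60000/31500000 = 0.00190476 s.
t_prop = 1680/2.03e+08 = 8.27586e-06 s; RTT = 1.65517e-05 s.
Cycle = t_tx + RTT = 0.00192131 s.
Utilization = t_tx / cycle = 0.00190476/0.00192131 = 99.1 %.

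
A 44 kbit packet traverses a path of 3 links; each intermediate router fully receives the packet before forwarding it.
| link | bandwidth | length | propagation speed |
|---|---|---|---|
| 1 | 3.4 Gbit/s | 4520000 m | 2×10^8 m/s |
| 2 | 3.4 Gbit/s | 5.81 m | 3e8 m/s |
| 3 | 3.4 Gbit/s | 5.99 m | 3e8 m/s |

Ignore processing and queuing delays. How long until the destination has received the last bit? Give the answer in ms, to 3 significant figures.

L = 44000 bits.
Transmission delay per hop = L/R = 44000/3400000000 = 0.0129412 ms; 3 hops → 0.0388235 ms.
Propagation delays (d/s per hop): 22.6, 1.93667e-05, 1.99667e-05 ms; sum = 22.6 ms.
End-to-end = 22.6 ms.

22.6 ms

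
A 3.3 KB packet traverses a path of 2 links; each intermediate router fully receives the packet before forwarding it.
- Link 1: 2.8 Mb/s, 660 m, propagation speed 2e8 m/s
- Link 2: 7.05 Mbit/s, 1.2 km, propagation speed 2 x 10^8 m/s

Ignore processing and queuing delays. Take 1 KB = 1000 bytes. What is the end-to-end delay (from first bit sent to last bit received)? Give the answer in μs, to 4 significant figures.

L = 26400 bits.
Transmission delays (L/R per hop): 9428.57, 3744.68 μs; sum = 13173.3 μs.
Propagation delays (d/s per hop): 3.3, 6 μs; sum = 9.3 μs.
End-to-end = 13180 μs.

13180 μs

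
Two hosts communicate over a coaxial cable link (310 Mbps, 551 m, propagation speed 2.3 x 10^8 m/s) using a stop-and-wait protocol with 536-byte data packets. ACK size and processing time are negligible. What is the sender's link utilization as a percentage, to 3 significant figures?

t_tx = L/R = 4288/310000000 = 1.38323e-05 s.
t_prop = 551/2.3e+08 = 2.39565e-06 s; RTT = 4.7913e-06 s.
Cycle = t_tx + RTT = 1.86236e-05 s.
Utilization = t_tx / cycle = 1.38323e-05/1.86236e-05 = 74.3 %.

74.3 %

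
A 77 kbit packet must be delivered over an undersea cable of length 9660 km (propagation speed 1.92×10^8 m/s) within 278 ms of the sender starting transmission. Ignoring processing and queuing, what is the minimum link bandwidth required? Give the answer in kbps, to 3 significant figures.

338 kbps

Propagation delay = 9660000 / 192000000 = 50.3125 ms.
Transmission budget = 278 − 50.3125 = 227.688 ms.
R ≥ L / t_tx = 77000 bits / 0.227688 s = 338 kbps.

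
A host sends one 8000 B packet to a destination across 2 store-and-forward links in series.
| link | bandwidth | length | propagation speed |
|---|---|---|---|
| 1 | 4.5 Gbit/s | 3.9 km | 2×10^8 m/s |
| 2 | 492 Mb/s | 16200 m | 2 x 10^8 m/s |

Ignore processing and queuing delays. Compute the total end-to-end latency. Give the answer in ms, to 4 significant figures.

0.2448 ms

L = 8000 × 8 = 64000 bits.
Transmission delays (L/R per hop): 0.0142222, 0.130081 ms; sum = 0.144304 ms.
Propagation delays (d/s per hop): 0.0195, 0.081 ms; sum = 0.1005 ms.
End-to-end = 0.2448 ms.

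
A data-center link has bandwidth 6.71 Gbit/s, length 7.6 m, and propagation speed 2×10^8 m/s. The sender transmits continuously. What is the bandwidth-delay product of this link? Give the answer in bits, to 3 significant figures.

255 bits

Propagation delay = 7.6 / 200000000 = 3.8e-08 s.
BDP = R × t_prop = 6710000000 × 3.8e-08 = 254.98 bits.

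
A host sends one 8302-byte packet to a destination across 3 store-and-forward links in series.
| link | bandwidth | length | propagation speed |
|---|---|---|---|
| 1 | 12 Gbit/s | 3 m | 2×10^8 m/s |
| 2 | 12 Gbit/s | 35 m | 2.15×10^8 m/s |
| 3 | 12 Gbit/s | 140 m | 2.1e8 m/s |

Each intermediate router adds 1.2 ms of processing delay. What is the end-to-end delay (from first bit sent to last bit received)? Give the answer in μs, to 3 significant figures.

L = 8302 × 8 = 66416 bits.
Transmission delay per hop = L/R = 66416/12000000000 = 5.53467 μs; 3 hops → 16.604 μs.
Propagation delays (d/s per hop): 0.015, 0.162791, 0.666667 μs; sum = 0.844457 μs.
Processing at 2 router(s): 2 × 1.2 ms = 2400 μs.
End-to-end = 2420 μs.

2420 μs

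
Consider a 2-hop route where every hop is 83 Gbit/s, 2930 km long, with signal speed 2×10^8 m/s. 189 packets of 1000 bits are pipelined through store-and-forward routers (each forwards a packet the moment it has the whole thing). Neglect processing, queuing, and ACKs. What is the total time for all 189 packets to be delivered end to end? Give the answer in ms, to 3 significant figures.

Per-hop transmission t_tx = L/R = 1000/83000000000 = 1.20482e-05 ms.
Per-hop propagation t_prop = 2930000/200000000 = 14.65 ms.
Pipeline fill: first packet needs 2·t_tx to clear all hops; remaining 188 packets each add one t_tx.
Total = (2+189-1)·t_tx + 2·t_prop = 190·1.20482e-05 + 2·14.65 = 29.3 ms.

29.3 ms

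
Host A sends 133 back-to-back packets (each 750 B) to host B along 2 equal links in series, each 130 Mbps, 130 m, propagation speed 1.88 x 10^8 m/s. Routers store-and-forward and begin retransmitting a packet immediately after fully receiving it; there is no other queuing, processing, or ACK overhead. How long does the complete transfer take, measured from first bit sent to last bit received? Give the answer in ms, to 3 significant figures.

Per-hop transmission t_tx = L/R = 6000/130000000 = 0.0461538 ms.
Per-hop propagation t_prop = 130/188000000 = 0.000691489 ms.
Pipeline fill: first packet needs 2·t_tx to clear all hops; remaining 132 packets each add one t_tx.
Total = (2+133-1)·t_tx + 2·t_prop = 134·0.0461538 + 2·0.000691489 = 6.19 ms.

6.19 ms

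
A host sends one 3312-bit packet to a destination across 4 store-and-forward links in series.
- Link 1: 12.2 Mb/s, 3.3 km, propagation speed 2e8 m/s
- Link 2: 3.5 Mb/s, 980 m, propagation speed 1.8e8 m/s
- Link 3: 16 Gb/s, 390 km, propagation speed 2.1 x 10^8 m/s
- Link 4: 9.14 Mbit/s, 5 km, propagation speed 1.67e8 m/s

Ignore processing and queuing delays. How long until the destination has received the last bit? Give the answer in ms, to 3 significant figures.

Transmission delays (L/R per hop): 0.271475, 0.946286, 0.000207, 0.362363 ms; sum = 1.58033 ms.
Propagation delays (d/s per hop): 0.0165, 0.00544444, 1.85714, 0.0299401 ms; sum = 1.90903 ms.
End-to-end = 3.49 ms.

3.49 ms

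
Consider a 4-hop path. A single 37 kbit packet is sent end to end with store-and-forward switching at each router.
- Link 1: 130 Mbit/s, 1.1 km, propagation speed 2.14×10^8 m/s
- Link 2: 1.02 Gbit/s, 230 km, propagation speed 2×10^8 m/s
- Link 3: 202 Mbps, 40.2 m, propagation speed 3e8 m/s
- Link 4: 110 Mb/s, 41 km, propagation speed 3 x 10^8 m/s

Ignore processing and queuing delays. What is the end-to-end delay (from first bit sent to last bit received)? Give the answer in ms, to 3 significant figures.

2.13 ms

L = 37000 bits.
Transmission delays (L/R per hop): 0.284615, 0.0362745, 0.183168, 0.336364 ms; sum = 0.840422 ms.
Propagation delays (d/s per hop): 0.00514019, 1.15, 0.000134, 0.136667 ms; sum = 1.29194 ms.
End-to-end = 2.13 ms.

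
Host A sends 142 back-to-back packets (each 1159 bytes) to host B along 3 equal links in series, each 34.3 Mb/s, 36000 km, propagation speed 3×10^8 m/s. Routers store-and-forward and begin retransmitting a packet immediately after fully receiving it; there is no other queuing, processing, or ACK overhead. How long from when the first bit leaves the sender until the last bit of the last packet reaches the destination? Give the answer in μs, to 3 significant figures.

Per-hop transmission t_tx = L/R = 9272/34300000 = 270.321 μs.
Per-hop propagation t_prop = 36000000/300000000 = 120000 μs.
Pipeline fill: first packet needs 3·t_tx to clear all hops; remaining 141 packets each add one t_tx.
Total = (3+142-1)·t_tx + 3·t_prop = 144·270.321 + 3·120000 = 399000 μs.

399000 μs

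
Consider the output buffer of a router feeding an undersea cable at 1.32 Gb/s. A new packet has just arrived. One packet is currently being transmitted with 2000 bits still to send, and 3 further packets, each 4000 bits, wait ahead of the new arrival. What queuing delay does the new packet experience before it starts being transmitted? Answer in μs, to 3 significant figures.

Each queued packet: L/R = 4000/1320000000 = 3.0303 μs.
3 queued → 9.09091 μs.
Plus remaining 2000 bits of current packet: 1.51515 μs.
Queuing delay = 10.6 μs.

10.6 μs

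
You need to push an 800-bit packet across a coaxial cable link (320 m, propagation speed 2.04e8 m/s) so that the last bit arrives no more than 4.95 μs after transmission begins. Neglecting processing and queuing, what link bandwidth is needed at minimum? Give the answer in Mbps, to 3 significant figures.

Propagation delay = 320 / 204000000 = 1.56863 μs.
Transmission budget = 4.95 − 1.56863 = 3.38137 μs.
R ≥ L / t_tx = 800 bits / 3.38137e-06 s = 237 Mbps.

237 Mbps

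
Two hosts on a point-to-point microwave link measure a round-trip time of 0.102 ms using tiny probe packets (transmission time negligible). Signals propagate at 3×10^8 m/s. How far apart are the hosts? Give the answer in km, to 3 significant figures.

15.3 km

One-way propagation = RTT/2 = 0.051 ms.
d = s × t = 300000000 × 5.1e-05 = 15.3 km.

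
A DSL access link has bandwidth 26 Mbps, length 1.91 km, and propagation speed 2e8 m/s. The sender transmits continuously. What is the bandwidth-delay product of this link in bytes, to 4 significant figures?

31.04 bytes

Propagation delay = 1910 / 200000000 = 9.55e-06 s.
BDP = R × t_prop = 26000000 × 9.55e-06 = 248.3 bits.
In bytes: 248.3/8 = 31.04 bytes.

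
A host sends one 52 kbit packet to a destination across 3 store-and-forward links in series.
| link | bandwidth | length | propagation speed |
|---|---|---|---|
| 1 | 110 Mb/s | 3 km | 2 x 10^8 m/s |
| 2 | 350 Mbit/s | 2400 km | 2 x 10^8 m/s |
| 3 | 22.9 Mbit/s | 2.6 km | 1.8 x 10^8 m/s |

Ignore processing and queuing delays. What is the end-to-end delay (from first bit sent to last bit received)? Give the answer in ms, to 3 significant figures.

14.9 ms

L = 52000 bits.
Transmission delays (L/R per hop): 0.472727, 0.148571, 2.27074 ms; sum = 2.89204 ms.
Propagation delays (d/s per hop): 0.015, 12, 0.0144444 ms; sum = 12.0294 ms.
End-to-end = 14.9 ms.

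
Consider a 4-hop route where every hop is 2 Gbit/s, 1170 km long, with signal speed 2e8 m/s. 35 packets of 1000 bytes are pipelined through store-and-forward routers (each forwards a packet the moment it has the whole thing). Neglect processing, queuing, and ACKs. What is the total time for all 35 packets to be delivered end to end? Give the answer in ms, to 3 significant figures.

Per-hop transmission t_tx = L/R = 8000/2000000000 = 0.004 ms.
Per-hop propagation t_prop = 1170000/200000000 = 5.85 ms.
Pipeline fill: first packet needs 4·t_tx to clear all hops; remaining 34 packets each add one t_tx.
Total = (4+35-1)·t_tx + 4·t_prop = 38·0.004 + 4·5.85 = 23.6 ms.

23.6 ms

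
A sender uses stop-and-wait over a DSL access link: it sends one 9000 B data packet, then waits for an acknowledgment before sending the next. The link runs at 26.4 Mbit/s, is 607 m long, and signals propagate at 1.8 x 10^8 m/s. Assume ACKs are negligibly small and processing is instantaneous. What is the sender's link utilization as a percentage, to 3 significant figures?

99.8 %

t_tx = L/R = 72000/26400000 = 0.00272727 s.
t_prop = 607/180000000 = 3.37222e-06 s; RTT = 6.74444e-06 s.
Cycle = t_tx + RTT = 0.00273402 s.
Utilization = t_tx / cycle = 0.00272727/0.00273402 = 99.8 %.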